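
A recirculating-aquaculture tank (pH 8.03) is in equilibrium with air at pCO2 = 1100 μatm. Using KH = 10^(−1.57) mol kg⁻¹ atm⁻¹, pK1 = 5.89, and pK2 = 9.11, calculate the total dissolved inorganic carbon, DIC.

DIC = 4.46 mmol/kg

[CO2*] = KH · pCO2 = 10^(−1.57) × 1100×10^-6 = 2.961×10^-5 mol/kg
α₀ = 1/(1 + K1/[H⁺] + K1K2/[H⁺]²) = 1/(1 + 10^+2.14 + 10^+1.06) = 0.006644
DIC = [CO2*]/α₀ = 2.961×10^-5 / 0.006644 = 4.46 mmol/kg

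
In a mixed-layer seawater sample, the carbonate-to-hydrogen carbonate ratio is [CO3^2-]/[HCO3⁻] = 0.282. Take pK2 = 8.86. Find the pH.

pH = 8.31

From K2 = [H⁺][CO3^2-]/[HCO3⁻]:  pH = pK2 + log₁₀([CO3^2-]/[HCO3⁻])
log₁₀(0.282) = -0.550
pH = 8.86 + (-0.550) = 8.31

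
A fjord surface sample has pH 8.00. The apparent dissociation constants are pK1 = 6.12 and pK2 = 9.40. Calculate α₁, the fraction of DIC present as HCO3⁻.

α₁ = 1 / (1 + [H⁺]/K1 + K2/[H⁺]) = 1 / (1 + 10^-1.88 + 10^-1.40)
   = 1 / (1 + 0.013183 + 0.039811) = 1/1.0530 = 0.9497

α₁ = 0.950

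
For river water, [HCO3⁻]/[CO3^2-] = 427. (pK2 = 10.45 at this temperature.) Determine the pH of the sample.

pH = 7.82

From K2 = [H⁺][CO3^2-]/[HCO3⁻]:  pH = pK2 − log₁₀([HCO3⁻]/[CO3^2-])
log₁₀(427) = +2.630
pH = 10.45 − (+2.630) = 7.82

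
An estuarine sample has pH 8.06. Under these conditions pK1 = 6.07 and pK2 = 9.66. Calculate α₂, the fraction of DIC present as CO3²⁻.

α₂ = 0.0243

α₂ = 1 / (1 + [H⁺]/K2 + [H⁺]²/(K1K2)) = 1 / (1 + 10^+1.60 + 10^-0.39)
   = 1 / (1 + 39.811 + 0.40738) = 1/41.218 = 0.02426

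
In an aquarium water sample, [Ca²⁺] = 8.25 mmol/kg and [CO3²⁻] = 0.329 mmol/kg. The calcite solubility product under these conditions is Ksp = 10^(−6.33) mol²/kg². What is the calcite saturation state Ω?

Ksp = 10^(−6.33) = 4.677×10^-7
Ω = [Ca²⁺][CO3²⁻]/Ksp = (8.25×10^-3)(0.329×10^-3) / 4.677×10^-7 = 5.80

Ω = 5.80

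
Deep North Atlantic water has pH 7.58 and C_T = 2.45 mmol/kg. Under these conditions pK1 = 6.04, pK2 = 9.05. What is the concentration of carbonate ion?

[CO3²⁻] = 0.0781 mmol/kg

α₂ = 1 / (1 + [H⁺]/K2 + [H⁺]²/(K1K2)) = 1 / (1 + 10^+1.47 + 10^-0.07)
   = 1 / (1 + 29.512 + 0.85114) = 1/31.363 = 0.03188
[CO3²⁻] = α₂ × DIC = 0.03188 × 2.45 = 0.0781 mmol/kg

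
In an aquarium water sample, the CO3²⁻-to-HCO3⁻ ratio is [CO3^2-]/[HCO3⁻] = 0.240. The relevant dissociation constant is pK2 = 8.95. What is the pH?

From K2 = [H⁺][CO3^2-]/[HCO3⁻]:  pH = pK2 + log₁₀([CO3^2-]/[HCO3⁻])
log₁₀(0.240) = -0.620
pH = 8.95 + (-0.620) = 8.33

pH = 8.33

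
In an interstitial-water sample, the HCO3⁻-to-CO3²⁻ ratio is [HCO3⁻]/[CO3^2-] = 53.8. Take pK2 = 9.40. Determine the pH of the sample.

From K2 = [H⁺][CO3^2-]/[HCO3⁻]:  pH = pK2 − log₁₀([HCO3⁻]/[CO3^2-])
log₁₀(53.8) = +1.731
pH = 9.40 − (+1.731) = 7.67

pH = 7.67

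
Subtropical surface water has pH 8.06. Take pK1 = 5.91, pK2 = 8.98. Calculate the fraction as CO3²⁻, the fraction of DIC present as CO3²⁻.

α₂ = 0.107

α₂ = 1 / (1 + [H⁺]/K2 + [H⁺]²/(K1K2)) = 1 / (1 + 10^+0.92 + 10^-1.23)
   = 1 / (1 + 8.3176 + 0.058884) = 1/9.3765 = 0.1066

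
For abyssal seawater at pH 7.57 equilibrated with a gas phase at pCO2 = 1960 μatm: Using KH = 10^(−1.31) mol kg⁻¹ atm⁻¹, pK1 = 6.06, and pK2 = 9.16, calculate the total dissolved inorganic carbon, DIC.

DIC = 3.28 mmol/kg

[CO2*] = KH · pCO2 = 10^(−1.31) × 1960×10^-6 = 9.600×10^-5 mol/kg
α₀ = 1/(1 + K1/[H⁺] + K1K2/[H⁺]²) = 1/(1 + 10^+1.51 + 10^-0.08) = 0.02925
DIC = [CO2*]/α₀ = 9.600×10^-5 / 0.02925 = 3.28 mmol/kg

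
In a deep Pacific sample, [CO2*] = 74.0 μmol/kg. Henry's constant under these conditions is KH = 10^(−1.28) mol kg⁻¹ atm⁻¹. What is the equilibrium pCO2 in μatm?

KH = 10^(−1.28) = 5.248×10^-2 mol kg⁻¹ atm⁻¹
pCO2 = [CO2*]/KH = 74.0×10^-6 / 5.248×10^-2 = 1.41×10^-3 atm = 1410 μatm

pCO2 = 1410 μatm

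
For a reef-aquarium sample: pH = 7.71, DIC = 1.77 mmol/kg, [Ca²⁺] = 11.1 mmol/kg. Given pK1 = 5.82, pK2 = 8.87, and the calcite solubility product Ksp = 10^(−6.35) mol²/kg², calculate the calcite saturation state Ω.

α₂ = 1 / (1 + [H⁺]/K2 + [H⁺]²/(K1K2)) = 1 / (1 + 10^+1.16 + 10^-0.73)
   = 1 / (1 + 14.454 + 0.18621) = 1/15.641 = 0.06394
[CO3²⁻] = α₂ × DIC = 0.06394 × 1.77 = 0.1132 mmol/kg
Ksp = 10^(−6.35) = 4.467×10^-7
Ω = [Ca²⁺][CO3²⁻]/Ksp = (11.1×10^-3)(1.132×10^-4) / 4.467×10^-7 = 2.81

Ω = 2.81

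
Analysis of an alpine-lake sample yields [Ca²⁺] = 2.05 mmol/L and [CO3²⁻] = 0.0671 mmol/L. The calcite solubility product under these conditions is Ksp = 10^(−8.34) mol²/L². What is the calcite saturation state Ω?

Ω = 30.1

Ksp = 10^(−8.34) = 4.571×10^-9
Ω = [Ca²⁺][CO3²⁻]/Ksp = (2.05×10^-3)(0.0671×10^-3) / 4.571×10^-9 = 30.1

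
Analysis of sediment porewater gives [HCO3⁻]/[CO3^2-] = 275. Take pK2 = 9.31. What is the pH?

From K2 = [H⁺][CO3^2-]/[HCO3⁻]:  pH = pK2 − log₁₀([HCO3⁻]/[CO3^2-])
log₁₀(275) = +2.439
pH = 9.31 − (+2.439) = 6.87

pH = 6.87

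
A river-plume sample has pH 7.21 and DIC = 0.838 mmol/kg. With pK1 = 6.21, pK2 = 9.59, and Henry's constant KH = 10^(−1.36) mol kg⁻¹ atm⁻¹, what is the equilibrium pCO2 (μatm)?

pCO2 = 1740 μatm

α₀ = 1 / (1 + K1/[H⁺] + K1K2/[H⁺]²) = 1 / (1 + 10^+1.00 + 10^-1.38)
   = 1 / (1 + 10.000 + 0.041687) = 1/11.042 = 0.09057
[CO2*] = α₀ × DIC = 0.09057 × 0.838 = 0.07589 mmol/kg
pCO2 = [CO2*]/KH = 7.589×10^-5 / 4.365×10^-2 = 1740 μatm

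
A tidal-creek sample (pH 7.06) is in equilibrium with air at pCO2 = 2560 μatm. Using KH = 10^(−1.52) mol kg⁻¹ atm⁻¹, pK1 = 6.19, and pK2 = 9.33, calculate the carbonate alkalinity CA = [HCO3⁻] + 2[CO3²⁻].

CA = 0.579 mmol/kg

[CO2*] = KH · pCO2 = 10^(−1.52) × 2560×10^-6 = 7.731×10^-5 mol/kg
α₀ = 1/(1 + K1/[H⁺] + K1K2/[H⁺]²) = 1/(1 + 10^+0.87 + 10^-1.40) = 0.1183
DIC = [CO2*]/α₀ = 7.731×10^-5 / 0.1183 = 0.6535 mmol/kg
CA = (α₁ + 2α₂)·DIC = (0.8770 + 2×0.004710) × 0.6535 = 0.579 mmol/kg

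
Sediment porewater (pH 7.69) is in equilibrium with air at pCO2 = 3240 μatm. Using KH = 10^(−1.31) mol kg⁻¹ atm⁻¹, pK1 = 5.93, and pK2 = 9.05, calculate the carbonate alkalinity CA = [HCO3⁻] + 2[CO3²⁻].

CA = 9.93 mmol/kg

[CO2*] = KH · pCO2 = 10^(−1.31) × 3240×10^-6 = 1.587×10^-4 mol/kg
α₀ = 1/(1 + K1/[H⁺] + K1K2/[H⁺]²) = 1/(1 + 10^+1.76 + 10^+0.40) = 0.01638
DIC = [CO2*]/α₀ = 1.587×10^-4 / 0.01638 = 9.689 mmol/kg
CA = (α₁ + 2α₂)·DIC = (0.9425 + 2×0.04114) × 9.689 = 9.93 mmol/kg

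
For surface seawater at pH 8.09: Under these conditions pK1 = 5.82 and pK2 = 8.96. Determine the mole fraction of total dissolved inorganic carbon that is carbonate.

α₂ = 1 / (1 + [H⁺]/K2 + [H⁺]²/(K1K2)) = 1 / (1 + 10^+0.87 + 10^-1.40)
   = 1 / (1 + 7.4131 + 0.039811) = 1/8.4529 = 0.1183

α₂ = 0.118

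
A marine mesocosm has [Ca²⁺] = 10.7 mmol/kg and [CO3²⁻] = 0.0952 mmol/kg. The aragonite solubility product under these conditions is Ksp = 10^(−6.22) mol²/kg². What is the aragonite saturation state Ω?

Ksp = 10^(−6.22) = 6.026×10^-7
Ω = [Ca²⁺][CO3²⁻]/Ksp = (10.7×10^-3)(0.0952×10^-3) / 6.026×10^-7 = 1.69

Ω = 1.69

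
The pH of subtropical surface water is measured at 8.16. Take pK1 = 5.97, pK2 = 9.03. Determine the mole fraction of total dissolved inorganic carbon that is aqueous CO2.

α₀ = 0.00566

α₀ = 1 / (1 + K1/[H⁺] + K1K2/[H⁺]²) = 1 / (1 + 10^+2.19 + 10^+1.32)
   = 1 / (1 + 154.88 + 20.893) = 1/176.77 = 0.005657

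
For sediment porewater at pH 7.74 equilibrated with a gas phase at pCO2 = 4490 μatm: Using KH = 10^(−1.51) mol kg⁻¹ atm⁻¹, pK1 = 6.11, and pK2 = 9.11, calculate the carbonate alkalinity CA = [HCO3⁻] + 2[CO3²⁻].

CA = 6.42 mmol/kg

[CO2*] = KH · pCO2 = 10^(−1.51) × 4490×10^-6 = 1.388×10^-4 mol/kg
α₀ = 1/(1 + K1/[H⁺] + K1K2/[H⁺]²) = 1/(1 + 10^+1.63 + 10^+0.26) = 0.02199
DIC = [CO2*]/α₀ = 1.388×10^-4 / 0.02199 = 6.310 mmol/kg
CA = (α₁ + 2α₂)·DIC = (0.9380 + 2×0.04001) × 6.310 = 6.42 mmol/kg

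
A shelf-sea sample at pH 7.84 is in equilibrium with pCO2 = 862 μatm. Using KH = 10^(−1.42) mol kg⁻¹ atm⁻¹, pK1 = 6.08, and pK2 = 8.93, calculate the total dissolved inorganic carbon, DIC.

[CO2*] = KH · pCO2 = 10^(−1.42) × 862×10^-6 = 3.277×10^-5 mol/kg
α₀ = 1/(1 + K1/[H⁺] + K1K2/[H⁺]²) = 1/(1 + 10^+1.76 + 10^+0.67) = 0.01582
DIC = [CO2*]/α₀ = 3.277×10^-5 / 0.01582 = 2.07 mmol/kg

DIC = 2.07 mmol/kg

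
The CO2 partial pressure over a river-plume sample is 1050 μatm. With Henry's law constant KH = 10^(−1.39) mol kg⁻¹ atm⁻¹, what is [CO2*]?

[CO2*] = 42.8 μmol/kg

KH = 10^(−1.39) = 4.074×10^-2 mol kg⁻¹ atm⁻¹
[CO2*] = KH · pCO2 = 4.074×10^-2 × 1050×10^-6 atm = 4.28×10^-5 mol/kg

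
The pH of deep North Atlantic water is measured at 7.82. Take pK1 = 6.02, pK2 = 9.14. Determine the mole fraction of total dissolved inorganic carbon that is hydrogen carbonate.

α₁ = 0.940

α₁ = 1 / (1 + [H⁺]/K1 + K2/[H⁺]) = 1 / (1 + 10^-1.80 + 10^-1.32)
   = 1 / (1 + 0.015849 + 0.047863) = 1/1.0637 = 0.9401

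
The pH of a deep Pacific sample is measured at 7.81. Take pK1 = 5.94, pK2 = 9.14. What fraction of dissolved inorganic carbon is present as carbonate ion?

α₂ = 0.0441

α₂ = 1 / (1 + [H⁺]/K2 + [H⁺]²/(K1K2)) = 1 / (1 + 10^+1.33 + 10^-0.54)
   = 1 / (1 + 21.380 + 0.28840) = 1/22.668 = 0.04412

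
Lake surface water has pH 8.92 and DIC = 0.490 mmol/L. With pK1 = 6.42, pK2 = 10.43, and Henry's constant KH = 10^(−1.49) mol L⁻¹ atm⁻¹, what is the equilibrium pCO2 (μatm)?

pCO2 = 46.3 μatm

α₀ = 1 / (1 + K1/[H⁺] + K1K2/[H⁺]²) = 1 / (1 + 10^+2.50 + 10^+0.99)
   = 1 / (1 + 316.23 + 9.7724) = 1/327.00 = 0.003058
[CO2*] = α₀ × DIC = 0.003058 × 0.490 = 0.001498 mmol/L = 1.498 μmol/L
pCO2 = [CO2*]/KH = 1.498×10^-6 / 3.236×10^-2 = 46.3 μatm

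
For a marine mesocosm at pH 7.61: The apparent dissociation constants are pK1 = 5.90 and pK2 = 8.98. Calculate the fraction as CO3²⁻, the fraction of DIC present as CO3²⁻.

α₂ = 1 / (1 + [H⁺]/K2 + [H⁺]²/(K1K2)) = 1 / (1 + 10^+1.37 + 10^-0.34)
   = 1 / (1 + 23.442 + 0.45709) = 1/24.899 = 0.04016

α₂ = 0.0402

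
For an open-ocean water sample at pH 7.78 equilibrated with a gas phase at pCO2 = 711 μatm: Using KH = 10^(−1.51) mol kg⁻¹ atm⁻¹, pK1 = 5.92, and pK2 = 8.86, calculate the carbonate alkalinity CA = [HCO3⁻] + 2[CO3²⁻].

[CO2*] = KH · pCO2 = 10^(−1.51) × 711×10^-6 = 2.197×10^-5 mol/kg
α₀ = 1/(1 + K1/[H⁺] + K1K2/[H⁺]²) = 1/(1 + 10^+1.86 + 10^+0.78) = 0.01258
DIC = [CO2*]/α₀ = 2.197×10^-5 / 0.01258 = 1.746 mmol/kg
CA = (α₁ + 2α₂)·DIC = (0.9116 + 2×0.07582) × 1.746 = 1.86 mmol/kg

CA = 1.86 mmol/kg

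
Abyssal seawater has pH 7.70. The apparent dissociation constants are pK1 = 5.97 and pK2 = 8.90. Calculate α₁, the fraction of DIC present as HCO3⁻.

α₁ = 1 / (1 + [H⁺]/K1 + K2/[H⁺]) = 1 / (1 + 10^-1.73 + 10^-1.20)
   = 1 / (1 + 0.018621 + 0.063096) = 1/1.0817 = 0.9245

α₁ = 0.924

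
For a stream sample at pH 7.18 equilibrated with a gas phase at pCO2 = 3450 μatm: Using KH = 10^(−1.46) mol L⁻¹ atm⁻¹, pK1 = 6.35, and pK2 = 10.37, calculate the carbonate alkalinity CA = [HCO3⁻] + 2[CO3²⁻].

CA = 0.810 mmol/L

[CO2*] = KH · pCO2 = 10^(−1.46) × 3450×10^-6 = 1.196×10^-4 mol/L
α₀ = 1/(1 + K1/[H⁺] + K1K2/[H⁺]²) = 1/(1 + 10^+0.83 + 10^-2.36) = 0.1288
DIC = [CO2*]/α₀ = 1.196×10^-4 / 0.1288 = 0.9289 mmol/L
CA = (α₁ + 2α₂)·DIC = (0.8707 + 2×0.0005621) × 0.9289 = 0.810 mmol/L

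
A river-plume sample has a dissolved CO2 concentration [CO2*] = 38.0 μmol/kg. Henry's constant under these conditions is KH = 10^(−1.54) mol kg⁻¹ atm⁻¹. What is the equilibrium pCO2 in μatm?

pCO2 = 1320 μatm

KH = 10^(−1.54) = 2.884×10^-2 mol kg⁻¹ atm⁻¹
pCO2 = [CO2*]/KH = 38.0×10^-6 / 2.884×10^-2 = 1.32×10^-3 atm = 1320 μatm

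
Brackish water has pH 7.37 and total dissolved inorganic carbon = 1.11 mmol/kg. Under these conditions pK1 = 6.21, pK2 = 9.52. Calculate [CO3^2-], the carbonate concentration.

α₂ = 1 / (1 + [H⁺]/K2 + [H⁺]²/(K1K2)) = 1 / (1 + 10^+2.15 + 10^+0.99)
   = 1 / (1 + 141.25 + 9.7724) = 1/152.03 = 0.006578
[CO3²⁻] = α₂ × DIC = 0.006578 × 1.11 = 0.00730 mmol/kg = 7.30 μmol/kg

[CO3²⁻] = 7.30 μmol/kg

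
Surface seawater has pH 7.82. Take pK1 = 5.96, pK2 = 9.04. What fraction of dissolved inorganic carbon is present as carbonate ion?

α₂ = 1 / (1 + [H⁺]/K2 + [H⁺]²/(K1K2)) = 1 / (1 + 10^+1.22 + 10^-0.64)
   = 1 / (1 + 16.596 + 0.22909) = 1/17.825 = 0.05610

α₂ = 0.0561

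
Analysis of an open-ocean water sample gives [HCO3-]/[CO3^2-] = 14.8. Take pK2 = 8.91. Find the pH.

pH = 7.74

From K2 = [H⁺][CO3^2-]/[HCO3-]:  pH = pK2 − log₁₀([HCO3-]/[CO3^2-])
log₁₀(14.8) = +1.170
pH = 8.91 − (+1.170) = 7.74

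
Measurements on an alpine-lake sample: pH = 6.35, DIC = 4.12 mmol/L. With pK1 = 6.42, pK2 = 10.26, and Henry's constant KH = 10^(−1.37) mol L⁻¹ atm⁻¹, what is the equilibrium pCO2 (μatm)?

pCO2 = 5.22×10^4 μatm

α₀ = 1 / (1 + K1/[H⁺] + K1K2/[H⁺]²) = 1 / (1 + 10^-0.07 + 10^-3.98)
   = 1 / (1 + 0.85114 + 0.00010471) = 1/1.8512 = 0.5402
[CO2*] = α₀ × DIC = 0.5402 × 4.12 = 2.226 mmol/L
pCO2 = [CO2*]/KH = 2.226×10^-3 / 4.266×10^-2 = 5.22×10^4 μatm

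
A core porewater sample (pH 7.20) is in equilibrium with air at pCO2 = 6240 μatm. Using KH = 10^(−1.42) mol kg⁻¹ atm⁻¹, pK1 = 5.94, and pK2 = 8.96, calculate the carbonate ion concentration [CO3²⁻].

[CO3²⁻] = 0.0750 mmol/kg

[CO2*] = KH · pCO2 = 10^(−1.42) × 6240×10^-6 = 2.372×10^-4 mol/kg
α₀ = 1/(1 + K1/[H⁺] + K1K2/[H⁺]²) = 1/(1 + 10^+1.26 + 10^-0.50) = 0.05125
DIC = [CO2*]/α₀ = 2.372×10^-4 / 0.05125 = 4.629 mmol/kg
[CO3²⁻] = α₂·DIC; α₂ = 0.01621, so [CO3²⁻] = 0.01621 × 4.629 = 0.0750 mmol/kg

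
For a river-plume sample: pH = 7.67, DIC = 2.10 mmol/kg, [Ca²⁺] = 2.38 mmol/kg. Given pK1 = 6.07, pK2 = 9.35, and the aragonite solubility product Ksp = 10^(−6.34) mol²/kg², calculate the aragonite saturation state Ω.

α₂ = 1 / (1 + [H⁺]/K2 + [H⁺]²/(K1K2)) = 1 / (1 + 10^+1.68 + 10^+0.08)
   = 1 / (1 + 47.863 + 1.2023) = 1/50.065 = 0.01997
[CO3²⁻] = α₂ × DIC = 0.01997 × 2.10 = 0.04195 mmol/kg
Ksp = 10^(−6.34) = 4.571×10^-7
Ω = [Ca²⁺][CO3²⁻]/Ksp = (2.38×10^-3)(4.195×10^-5) / 4.571×10^-7 = 0.218

Ω = 0.218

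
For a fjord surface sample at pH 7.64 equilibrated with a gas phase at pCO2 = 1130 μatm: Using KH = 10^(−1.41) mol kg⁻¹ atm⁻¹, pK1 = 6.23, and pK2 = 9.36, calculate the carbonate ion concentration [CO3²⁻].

[CO2*] = KH · pCO2 = 10^(−1.41) × 1130×10^-6 = 4.396×10^-5 mol/kg
α₀ = 1/(1 + K1/[H⁺] + K1K2/[H⁺]²) = 1/(1 + 10^+1.41 + 10^-0.31) = 0.03677
DIC = [CO2*]/α₀ = 4.396×10^-5 / 0.03677 = 1.195 mmol/kg
[CO3²⁻] = α₂·DIC; α₂ = 0.01801, so [CO3²⁻] = 0.01801 × 1.195 = 0.0215 mmol/kg

[CO3²⁻] = 0.0215 mmol/kg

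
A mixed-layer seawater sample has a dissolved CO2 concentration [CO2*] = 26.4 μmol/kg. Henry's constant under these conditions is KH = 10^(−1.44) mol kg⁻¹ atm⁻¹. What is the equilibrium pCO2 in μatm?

pCO2 = 727 μatm

KH = 10^(−1.44) = 3.631×10^-2 mol kg⁻¹ atm⁻¹
pCO2 = [CO2*]/KH = 26.4×10^-6 / 3.631×10^-2 = 7.27×10^-4 atm = 727 μatm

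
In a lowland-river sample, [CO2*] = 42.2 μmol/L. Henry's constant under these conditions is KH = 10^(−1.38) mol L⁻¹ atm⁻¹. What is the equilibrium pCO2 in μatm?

pCO2 = 1010 μatm

KH = 10^(−1.38) = 4.169×10^-2 mol L⁻¹ atm⁻¹
pCO2 = [CO2*]/KH = 42.2×10^-6 / 4.169×10^-2 = 1.01×10^-3 atm = 1010 μatm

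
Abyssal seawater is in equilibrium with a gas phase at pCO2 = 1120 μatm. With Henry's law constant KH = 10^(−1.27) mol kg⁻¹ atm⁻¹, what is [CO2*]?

KH = 10^(−1.27) = 5.370×10^-2 mol kg⁻¹ atm⁻¹
[CO2*] = KH · pCO2 = 5.370×10^-2 × 1120×10^-6 atm = 6.01×10^-5 mol/kg

[CO2*] = 60.1 μmol/kg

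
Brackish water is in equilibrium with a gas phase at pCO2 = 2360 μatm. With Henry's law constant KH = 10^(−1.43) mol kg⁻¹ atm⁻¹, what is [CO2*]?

[CO2*] = 87.7 μmol/kg

KH = 10^(−1.43) = 3.715×10^-2 mol kg⁻¹ atm⁻¹
[CO2*] = KH · pCO2 = 3.715×10^-2 × 2360×10^-6 atm = 8.77×10^-5 mol/kg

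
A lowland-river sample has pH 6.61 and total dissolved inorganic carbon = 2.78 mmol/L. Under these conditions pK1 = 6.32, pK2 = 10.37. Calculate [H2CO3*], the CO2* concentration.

[CO2*] = 0.942 mmol/L

α₀ = 1 / (1 + K1/[H⁺] + K1K2/[H⁺]²) = 1 / (1 + 10^+0.29 + 10^-3.47)
   = 1 / (1 + 1.9498 + 0.00033884) = 1/2.9502 = 0.3390
[CO2*] = α₀ × DIC = 0.3390 × 2.78 = 0.942 mmol/L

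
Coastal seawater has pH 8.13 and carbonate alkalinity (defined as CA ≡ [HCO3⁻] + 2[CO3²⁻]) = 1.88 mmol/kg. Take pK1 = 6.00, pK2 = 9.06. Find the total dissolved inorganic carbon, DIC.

CA = [HCO3⁻] + 2[CO3²⁻] = (α₁ + 2α₂)·DIC
At pH 8.13: [H⁺]/K1 = 10^-2.13 = 0.0074131, K2/[H⁺] = 10^-0.93 = 0.11749
α₁ = 1/(1 + 0.0074131 + 0.11749) = 1/1.1249 = 0.8890; α₂ = α₁·K2/[H⁺] = 0.1044
α₁ + 2α₂ = 1.0979
DIC = CA / (α₁ + 2α₂) = 1.88 / 1.0979 = 1.71 mmol/kg

DIC = 1.71 mmol/kg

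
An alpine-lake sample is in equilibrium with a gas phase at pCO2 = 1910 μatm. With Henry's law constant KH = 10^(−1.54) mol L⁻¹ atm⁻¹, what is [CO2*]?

KH = 10^(−1.54) = 2.884×10^-2 mol L⁻¹ atm⁻¹
[CO2*] = KH · pCO2 = 2.884×10^-2 × 1910×10^-6 atm = 5.51×10^-5 mol/L

[CO2*] = 55.1 μmol/L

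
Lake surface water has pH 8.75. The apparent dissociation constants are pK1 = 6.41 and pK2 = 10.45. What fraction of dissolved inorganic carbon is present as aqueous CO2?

α₀ = 1 / (1 + K1/[H⁺] + K1K2/[H⁺]²) = 1 / (1 + 10^+2.34 + 10^+0.64)
   = 1 / (1 + 218.78 + 4.3652) = 1/224.14 = 0.004461

α₀ = 0.00446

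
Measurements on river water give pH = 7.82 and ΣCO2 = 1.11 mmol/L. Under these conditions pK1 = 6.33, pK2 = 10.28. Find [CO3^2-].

[CO3²⁻] = 3.72 μmol/L

α₂ = 1 / (1 + [H⁺]/K2 + [H⁺]²/(K1K2)) = 1 / (1 + 10^+2.46 + 10^+0.97)
   = 1 / (1 + 288.40 + 9.3325) = 1/298.74 = 0.003347
[CO3²⁻] = α₂ × DIC = 0.003347 × 1.11 = 0.00372 mmol/L = 3.72 μmol/L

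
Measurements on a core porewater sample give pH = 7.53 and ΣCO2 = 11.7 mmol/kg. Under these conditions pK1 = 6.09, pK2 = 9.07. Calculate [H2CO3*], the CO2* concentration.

[CO2*] = 0.399 mmol/kg

α₀ = 1 / (1 + K1/[H⁺] + K1K2/[H⁺]²) = 1 / (1 + 10^+1.44 + 10^-0.10)
   = 1 / (1 + 27.542 + 0.79433) = 1/29.337 = 0.03409
[CO2*] = α₀ × DIC = 0.03409 × 11.7 = 0.399 mmol/kg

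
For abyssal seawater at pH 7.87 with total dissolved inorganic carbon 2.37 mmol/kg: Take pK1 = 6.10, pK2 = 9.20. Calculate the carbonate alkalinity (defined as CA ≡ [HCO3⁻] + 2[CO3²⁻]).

CA = 2.44 mmol/kg

CA = [HCO3⁻] + 2[CO3²⁻] = (α₁ + 2α₂)·DIC
At pH 7.87: [H⁺]/K1 = 10^-1.77 = 0.016982, K2/[H⁺] = 10^-1.33 = 0.046774
α₁ = 1/(1 + 0.016982 + 0.046774) = 1/1.0638 = 0.9401; α₂ = α₁·K2/[H⁺] = 0.04397
α₁ + 2α₂ = 1.0280
CA = 1.0280 × 2.37 = 2.44 mmol/kg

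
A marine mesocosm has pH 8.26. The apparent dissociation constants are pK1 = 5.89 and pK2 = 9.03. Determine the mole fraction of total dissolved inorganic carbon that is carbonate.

α₂ = 0.145

α₂ = 1 / (1 + [H⁺]/K2 + [H⁺]²/(K1K2)) = 1 / (1 + 10^+0.77 + 10^-1.60)
   = 1 / (1 + 5.8884 + 0.025119) = 1/6.9136 = 0.1446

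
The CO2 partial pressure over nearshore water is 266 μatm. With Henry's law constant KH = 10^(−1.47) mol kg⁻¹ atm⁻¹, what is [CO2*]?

[CO2*] = 9.01 μmol/kg

KH = 10^(−1.47) = 3.388×10^-2 mol kg⁻¹ atm⁻¹
[CO2*] = KH · pCO2 = 3.388×10^-2 × 266×10^-6 atm = 9.01×10^-6 mol/kg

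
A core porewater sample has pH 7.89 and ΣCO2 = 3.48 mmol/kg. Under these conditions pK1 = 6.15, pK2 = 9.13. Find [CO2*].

[CO2*] = 0.0589 mmol/kg

α₀ = 1 / (1 + K1/[H⁺] + K1K2/[H⁺]²) = 1 / (1 + 10^+1.74 + 10^+0.50)
   = 1 / (1 + 54.954 + 3.1623) = 1/59.116 = 0.01692
[CO2*] = α₀ × DIC = 0.01692 × 3.48 = 0.0589 mmol/kg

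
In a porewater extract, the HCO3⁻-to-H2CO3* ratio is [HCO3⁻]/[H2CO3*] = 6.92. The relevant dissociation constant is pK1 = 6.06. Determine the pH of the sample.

pH = 6.90

From K1 = [H⁺][HCO3⁻]/[H2CO3*]:  pH = pK1 + log₁₀([HCO3⁻]/[H2CO3*])
log₁₀(6.92) = +0.840
pH = 6.06 + (+0.840) = 6.90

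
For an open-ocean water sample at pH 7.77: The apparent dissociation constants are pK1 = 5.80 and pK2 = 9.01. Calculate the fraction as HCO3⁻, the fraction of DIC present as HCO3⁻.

α₁ = 1 / (1 + [H⁺]/K1 + K2/[H⁺]) = 1 / (1 + 10^-1.97 + 10^-1.24)
   = 1 / (1 + 0.010715 + 0.057544) = 1/1.0683 = 0.9361

α₁ = 0.936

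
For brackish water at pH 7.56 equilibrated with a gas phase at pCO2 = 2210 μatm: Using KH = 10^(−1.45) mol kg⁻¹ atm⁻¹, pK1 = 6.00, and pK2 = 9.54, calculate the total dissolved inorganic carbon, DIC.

[CO2*] = KH · pCO2 = 10^(−1.45) × 2210×10^-6 = 7.841×10^-5 mol/kg
α₀ = 1/(1 + K1/[H⁺] + K1K2/[H⁺]²) = 1/(1 + 10^+1.56 + 10^-0.42) = 0.02653
DIC = [CO2*]/α₀ = 7.841×10^-5 / 0.02653 = 2.96 mmol/kg

DIC = 2.96 mmol/kg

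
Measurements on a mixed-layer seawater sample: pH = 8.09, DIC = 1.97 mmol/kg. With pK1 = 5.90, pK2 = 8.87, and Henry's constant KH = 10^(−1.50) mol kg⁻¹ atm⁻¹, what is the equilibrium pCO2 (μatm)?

α₀ = 1 / (1 + K1/[H⁺] + K1K2/[H⁺]²) = 1 / (1 + 10^+2.19 + 10^+1.41)
   = 1 / (1 + 154.88 + 25.704) = 1/181.59 = 0.005507
[CO2*] = α₀ × DIC = 0.005507 × 1.97 = 0.01085 mmol/kg = 10.85 μmol/kg
pCO2 = [CO2*]/KH = 1.085×10^-5 / 3.162×10^-2 = 343 μatm

pCO2 = 343 μatm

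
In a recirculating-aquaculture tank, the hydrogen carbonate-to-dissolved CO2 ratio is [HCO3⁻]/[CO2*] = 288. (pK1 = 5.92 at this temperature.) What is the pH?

pH = 8.38

From K1 = [H⁺][HCO3⁻]/[CO2*]:  pH = pK1 + log₁₀([HCO3⁻]/[CO2*])
log₁₀(288) = +2.459
pH = 5.92 + (+2.459) = 8.38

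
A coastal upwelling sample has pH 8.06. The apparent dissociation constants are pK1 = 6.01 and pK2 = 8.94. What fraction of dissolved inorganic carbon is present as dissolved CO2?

α₀ = 0.00781

α₀ = 1 / (1 + K1/[H⁺] + K1K2/[H⁺]²) = 1 / (1 + 10^+2.05 + 10^+1.17)
   = 1 / (1 + 112.20 + 14.791) = 1/127.99 = 0.007813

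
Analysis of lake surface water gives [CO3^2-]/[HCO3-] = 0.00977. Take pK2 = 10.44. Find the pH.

From K2 = [H⁺][CO3^2-]/[HCO3-]:  pH = pK2 + log₁₀([CO3^2-]/[HCO3-])
log₁₀(0.00977) = -2.010
pH = 10.44 + (-2.010) = 8.43

pH = 8.43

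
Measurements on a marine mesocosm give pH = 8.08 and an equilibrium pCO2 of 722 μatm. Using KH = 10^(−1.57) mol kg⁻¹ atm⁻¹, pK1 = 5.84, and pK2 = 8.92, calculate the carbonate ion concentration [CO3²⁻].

[CO3²⁻] = 0.488 mmol/kg

[CO2*] = KH · pCO2 = 10^(−1.57) × 722×10^-6 = 1.943×10^-5 mol/kg
α₀ = 1/(1 + K1/[H⁺] + K1K2/[H⁺]²) = 1/(1 + 10^+2.24 + 10^+1.40) = 0.005003
DIC = [CO2*]/α₀ = 1.943×10^-5 / 0.005003 = 3.885 mmol/kg
[CO3²⁻] = α₂·DIC; α₂ = 0.1257, so [CO3²⁻] = 0.1257 × 3.885 = 0.488 mmol/kg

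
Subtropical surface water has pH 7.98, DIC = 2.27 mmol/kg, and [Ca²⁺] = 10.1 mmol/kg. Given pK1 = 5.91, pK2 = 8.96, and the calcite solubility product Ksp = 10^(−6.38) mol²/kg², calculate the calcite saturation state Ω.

Ω = 5.17

α₂ = 1 / (1 + [H⁺]/K2 + [H⁺]²/(K1K2)) = 1 / (1 + 10^+0.98 + 10^-1.09)
   = 1 / (1 + 9.5499 + 0.081283) = 1/10.631 = 0.09406
[CO3²⁻] = α₂ × DIC = 0.09406 × 2.27 = 0.2135 mmol/kg
Ksp = 10^(−6.38) = 4.169×10^-7
Ω = [Ca²⁺][CO3²⁻]/Ksp = (10.1×10^-3)(2.135×10^-4) / 4.169×10^-7 = 5.17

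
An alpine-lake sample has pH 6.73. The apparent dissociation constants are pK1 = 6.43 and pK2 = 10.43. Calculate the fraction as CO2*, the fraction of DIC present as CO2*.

α₀ = 1 / (1 + K1/[H⁺] + K1K2/[H⁺]²) = 1 / (1 + 10^+0.30 + 10^-3.40)
   = 1 / (1 + 1.9953 + 0.00039811) = 1/2.9957 = 0.3338

α₀ = 0.334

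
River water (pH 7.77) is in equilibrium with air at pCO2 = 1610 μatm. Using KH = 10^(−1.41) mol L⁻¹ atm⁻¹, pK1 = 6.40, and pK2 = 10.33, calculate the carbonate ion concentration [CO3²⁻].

[CO2*] = KH · pCO2 = 10^(−1.41) × 1610×10^-6 = 6.264×10^-5 mol/L
α₀ = 1/(1 + K1/[H⁺] + K1K2/[H⁺]²) = 1/(1 + 10^+1.37 + 10^-1.19) = 0.04080
DIC = [CO2*]/α₀ = 6.264×10^-5 / 0.04080 = 1.535 mmol/L
[CO3²⁻] = α₂·DIC; α₂ = 0.002635, so [CO3²⁻] = 0.002635 × 1.535 = 0.00404 mmol/L = 4.04 μmol/L

[CO3²⁻] = 4.04 μmol/L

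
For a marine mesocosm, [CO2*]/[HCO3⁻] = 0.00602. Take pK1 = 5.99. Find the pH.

From K1 = [H⁺][HCO3⁻]/[CO2*]:  pH = pK1 − log₁₀([CO2*]/[HCO3⁻])
log₁₀(0.00602) = -2.220
pH = 5.99 − (-2.220) = 8.21

pH = 8.21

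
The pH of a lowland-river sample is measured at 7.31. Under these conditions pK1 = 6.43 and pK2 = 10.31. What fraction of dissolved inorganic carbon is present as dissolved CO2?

α₀ = 0.116

α₀ = 1 / (1 + K1/[H⁺] + K1K2/[H⁺]²) = 1 / (1 + 10^+0.88 + 10^-2.12)
   = 1 / (1 + 7.5858 + 0.0075858) = 1/8.5934 = 0.1164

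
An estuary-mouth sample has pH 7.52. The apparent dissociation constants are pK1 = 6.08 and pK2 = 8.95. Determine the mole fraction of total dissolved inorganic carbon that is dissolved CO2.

α₀ = 1 / (1 + K1/[H⁺] + K1K2/[H⁺]²) = 1 / (1 + 10^+1.44 + 10^+0.01)
   = 1 / (1 + 27.542 + 1.0233) = 1/29.566 = 0.03382

α₀ = 0.0338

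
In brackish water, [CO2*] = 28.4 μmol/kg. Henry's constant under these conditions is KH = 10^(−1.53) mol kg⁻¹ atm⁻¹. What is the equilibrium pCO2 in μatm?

KH = 10^(−1.53) = 2.951×10^-2 mol kg⁻¹ atm⁻¹
pCO2 = [CO2*]/KH = 28.4×10^-6 / 2.951×10^-2 = 9.62×10^-4 atm = 962 μatm

pCO2 = 962 μatm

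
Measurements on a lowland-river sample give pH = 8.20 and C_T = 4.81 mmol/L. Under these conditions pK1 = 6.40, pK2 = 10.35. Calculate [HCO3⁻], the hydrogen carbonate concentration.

α₁ = 1 / (1 + [H⁺]/K1 + K2/[H⁺]) = 1 / (1 + 10^-1.80 + 10^-2.15)
   = 1 / (1 + 0.015849 + 0.0070795) = 1/1.0229 = 0.9776
[HCO3⁻] = α₁ × DIC = 0.9776 × 4.81 = 4.70 mmol/L

[HCO3⁻] = 4.70 mmol/L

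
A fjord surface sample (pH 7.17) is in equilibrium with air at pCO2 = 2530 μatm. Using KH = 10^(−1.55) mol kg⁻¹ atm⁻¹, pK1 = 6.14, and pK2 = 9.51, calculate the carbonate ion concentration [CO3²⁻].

[CO2*] = KH · pCO2 = 10^(−1.55) × 2530×10^-6 = 7.131×10^-5 mol/kg
α₀ = 1/(1 + K1/[H⁺] + K1K2/[H⁺]²) = 1/(1 + 10^+1.03 + 10^-1.31) = 0.08500
DIC = [CO2*]/α₀ = 7.131×10^-5 / 0.08500 = 0.8388 mmol/kg
[CO3²⁻] = α₂·DIC; α₂ = 0.004163, so [CO3²⁻] = 0.004163 × 0.8388 = 0.00349 mmol/kg = 3.49 μmol/kg

[CO3²⁻] = 3.49 μmol/kg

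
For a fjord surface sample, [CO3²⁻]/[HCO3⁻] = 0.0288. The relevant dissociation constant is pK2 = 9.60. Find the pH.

pH = 8.06

From K2 = [H⁺][CO3²⁻]/[HCO3⁻]:  pH = pK2 + log₁₀([CO3²⁻]/[HCO3⁻])
log₁₀(0.0288) = -1.541
pH = 9.60 + (-1.541) = 8.06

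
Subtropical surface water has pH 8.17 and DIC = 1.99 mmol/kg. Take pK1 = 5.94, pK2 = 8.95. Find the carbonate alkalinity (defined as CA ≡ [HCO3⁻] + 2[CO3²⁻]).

CA = 2.26 mmol/kg

CA = [HCO3⁻] + 2[CO3²⁻] = (α₁ + 2α₂)·DIC
At pH 8.17: [H⁺]/K1 = 10^-2.23 = 0.0058884, K2/[H⁺] = 10^-0.78 = 0.16596
α₁ = 1/(1 + 0.0058884 + 0.16596) = 1/1.1718 = 0.8534; α₂ = α₁·K2/[H⁺] = 0.1416
α₁ + 2α₂ = 1.1366
CA = 1.1366 × 1.99 = 2.26 mmol/kg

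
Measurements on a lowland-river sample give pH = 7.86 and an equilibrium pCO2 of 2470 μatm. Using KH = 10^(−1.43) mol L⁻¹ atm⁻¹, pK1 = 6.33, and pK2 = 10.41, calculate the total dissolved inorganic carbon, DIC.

[CO2*] = KH · pCO2 = 10^(−1.43) × 2470×10^-6 = 9.177×10^-5 mol/L
α₀ = 1/(1 + K1/[H⁺] + K1K2/[H⁺]²) = 1/(1 + 10^+1.53 + 10^-1.02) = 0.02859
DIC = [CO2*]/α₀ = 9.177×10^-5 / 0.02859 = 3.21 mmol/L

DIC = 3.21 mmol/L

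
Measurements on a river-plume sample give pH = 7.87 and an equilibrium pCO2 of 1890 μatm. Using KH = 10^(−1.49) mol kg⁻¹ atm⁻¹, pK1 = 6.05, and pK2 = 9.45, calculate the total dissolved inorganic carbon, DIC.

DIC = 4.21 mmol/kg

[CO2*] = KH · pCO2 = 10^(−1.49) × 1890×10^-6 = 6.116×10^-5 mol/kg
α₀ = 1/(1 + K1/[H⁺] + K1K2/[H⁺]²) = 1/(1 + 10^+1.82 + 10^+0.24) = 0.01453
DIC = [CO2*]/α₀ = 6.116×10^-5 / 0.01453 = 4.21 mmol/kg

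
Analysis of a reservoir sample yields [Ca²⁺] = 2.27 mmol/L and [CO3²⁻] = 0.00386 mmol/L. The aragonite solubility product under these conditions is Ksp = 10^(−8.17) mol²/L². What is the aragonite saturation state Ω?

Ksp = 10^(−8.17) = 6.761×10^-9
Ω = [Ca²⁺][CO3²⁻]/Ksp = (2.27×10^-3)(0.00386×10^-3) / 6.761×10^-9 = 1.30

Ω = 1.30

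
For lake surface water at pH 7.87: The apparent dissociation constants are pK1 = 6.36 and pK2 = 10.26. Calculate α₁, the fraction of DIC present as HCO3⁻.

α₁ = 0.966

α₁ = 1 / (1 + [H⁺]/K1 + K2/[H⁺]) = 1 / (1 + 10^-1.51 + 10^-2.39)
   = 1 / (1 + 0.030903 + 0.0040738) = 1/1.0350 = 0.9662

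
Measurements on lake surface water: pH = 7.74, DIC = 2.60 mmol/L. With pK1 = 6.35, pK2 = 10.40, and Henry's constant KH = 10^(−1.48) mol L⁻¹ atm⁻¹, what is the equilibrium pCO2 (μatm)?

pCO2 = 3070 μatm

α₀ = 1 / (1 + K1/[H⁺] + K1K2/[H⁺]²) = 1 / (1 + 10^+1.39 + 10^-1.27)
   = 1 / (1 + 24.547 + 0.053703) = 1/25.601 = 0.03906
[CO2*] = α₀ × DIC = 0.03906 × 2.60 = 0.1016 mmol/L
pCO2 = [CO2*]/KH = 1.016×10^-4 / 3.311×10^-2 = 3070 μatm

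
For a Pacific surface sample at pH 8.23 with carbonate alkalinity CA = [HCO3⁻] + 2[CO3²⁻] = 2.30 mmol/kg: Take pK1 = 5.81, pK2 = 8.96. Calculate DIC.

DIC = 1.99 mmol/kg

CA = [HCO3⁻] + 2[CO3²⁻] = (α₁ + 2α₂)·DIC
At pH 8.23: [H⁺]/K1 = 10^-2.42 = 0.0038019, K2/[H⁺] = 10^-0.73 = 0.18621
α₁ = 1/(1 + 0.0038019 + 0.18621) = 1/1.1900 = 0.8403; α₂ = α₁·K2/[H⁺] = 0.1565
α₁ + 2α₂ = 1.1533
DIC = CA / (α₁ + 2α₂) = 2.30 / 1.1533 = 1.99 mmol/kg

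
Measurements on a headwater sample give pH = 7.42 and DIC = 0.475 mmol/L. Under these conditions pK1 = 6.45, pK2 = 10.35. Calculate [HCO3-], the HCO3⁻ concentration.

α₁ = 1 / (1 + [H⁺]/K1 + K2/[H⁺]) = 1 / (1 + 10^-0.97 + 10^-2.93)
   = 1 / (1 + 0.10715 + 0.0011749) = 1/1.1083 = 0.9023
[HCO3⁻] = α₁ × DIC = 0.9023 × 0.475 = 0.429 mmol/L

[HCO3⁻] = 0.429 mmol/L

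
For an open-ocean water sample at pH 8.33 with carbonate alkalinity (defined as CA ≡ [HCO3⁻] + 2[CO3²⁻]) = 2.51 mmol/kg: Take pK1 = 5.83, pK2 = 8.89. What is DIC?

DIC = 2.07 mmol/kg

CA = [HCO3⁻] + 2[CO3²⁻] = (α₁ + 2α₂)·DIC
At pH 8.33: [H⁺]/K1 = 10^-2.50 = 0.0031623, K2/[H⁺] = 10^-0.56 = 0.27542
α₁ = 1/(1 + 0.0031623 + 0.27542) = 1/1.2786 = 0.7821; α₂ = α₁·K2/[H⁺] = 0.2154
α₁ + 2α₂ = 1.2129
DIC = CA / (α₁ + 2α₂) = 2.51 / 1.2129 = 2.07 mmol/kg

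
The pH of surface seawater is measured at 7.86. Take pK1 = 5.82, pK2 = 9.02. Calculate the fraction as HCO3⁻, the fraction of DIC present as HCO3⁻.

α₁ = 0.927

α₁ = 1 / (1 + [H⁺]/K1 + K2/[H⁺]) = 1 / (1 + 10^-2.04 + 10^-1.16)
   = 1 / (1 + 0.0091201 + 0.069183) = 1/1.0783 = 0.9274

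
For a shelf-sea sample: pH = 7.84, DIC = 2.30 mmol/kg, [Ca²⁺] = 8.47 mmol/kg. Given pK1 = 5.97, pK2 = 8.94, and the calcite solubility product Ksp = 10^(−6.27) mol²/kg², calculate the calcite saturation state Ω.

α₂ = 1 / (1 + [H⁺]/K2 + [H⁺]²/(K1K2)) = 1 / (1 + 10^+1.10 + 10^-0.77)
   = 1 / (1 + 12.589 + 0.16982) = 1/13.759 = 0.07268
[CO3²⁻] = α₂ × DIC = 0.07268 × 2.30 = 0.1672 mmol/kg
Ksp = 10^(−6.27) = 5.370×10^-7
Ω = [Ca²⁺][CO3²⁻]/Ksp = (8.47×10^-3)(1.672×10^-4) / 5.370×10^-7 = 2.64

Ω = 2.64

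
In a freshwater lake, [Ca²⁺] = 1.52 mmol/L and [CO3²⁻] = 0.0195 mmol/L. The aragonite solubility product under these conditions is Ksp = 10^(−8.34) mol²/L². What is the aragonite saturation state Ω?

Ω = 6.48

Ksp = 10^(−8.34) = 4.571×10^-9
Ω = [Ca²⁺][CO3²⁻]/Ksp = (1.52×10^-3)(0.0195×10^-3) / 4.571×10^-9 = 6.48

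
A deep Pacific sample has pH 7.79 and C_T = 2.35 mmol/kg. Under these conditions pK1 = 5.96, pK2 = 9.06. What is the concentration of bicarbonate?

α₁ = 1 / (1 + [H⁺]/K1 + K2/[H⁺]) = 1 / (1 + 10^-1.83 + 10^-1.27)
   = 1 / (1 + 0.014791 + 0.053703) = 1/1.0685 = 0.9359
[HCO3⁻] = α₁ × DIC = 0.9359 × 2.35 = 2.20 mmol/kg

[HCO3⁻] = 2.20 mmol/kg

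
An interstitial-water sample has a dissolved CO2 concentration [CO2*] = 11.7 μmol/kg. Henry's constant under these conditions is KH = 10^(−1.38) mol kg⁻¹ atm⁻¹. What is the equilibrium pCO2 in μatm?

KH = 10^(−1.38) = 4.169×10^-2 mol kg⁻¹ atm⁻¹
pCO2 = [CO2*]/KH = 11.7×10^-6 / 4.169×10^-2 = 2.81×10^-4 atm = 281 μatm

pCO2 = 281 μatm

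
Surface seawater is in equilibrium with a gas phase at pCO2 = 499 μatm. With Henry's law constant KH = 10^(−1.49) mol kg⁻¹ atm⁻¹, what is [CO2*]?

KH = 10^(−1.49) = 3.236×10^-2 mol kg⁻¹ atm⁻¹
[CO2*] = KH · pCO2 = 3.236×10^-2 × 499×10^-6 atm = 1.61×10^-5 mol/kg

[CO2*] = 16.1 μmol/kg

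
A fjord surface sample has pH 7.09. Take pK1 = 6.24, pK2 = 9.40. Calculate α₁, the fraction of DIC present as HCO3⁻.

α₁ = 1 / (1 + [H⁺]/K1 + K2/[H⁺]) = 1 / (1 + 10^-0.85 + 10^-2.31)
   = 1 / (1 + 0.14125 + 0.0048978) = 1/1.1462 = 0.8725

α₁ = 0.872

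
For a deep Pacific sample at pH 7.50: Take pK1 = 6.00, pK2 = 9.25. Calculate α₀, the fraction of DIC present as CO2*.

α₀ = 1 / (1 + K1/[H⁺] + K1K2/[H⁺]²) = 1 / (1 + 10^+1.50 + 10^-0.25)
   = 1 / (1 + 31.623 + 0.56234) = 1/33.185 = 0.03013

α₀ = 0.0301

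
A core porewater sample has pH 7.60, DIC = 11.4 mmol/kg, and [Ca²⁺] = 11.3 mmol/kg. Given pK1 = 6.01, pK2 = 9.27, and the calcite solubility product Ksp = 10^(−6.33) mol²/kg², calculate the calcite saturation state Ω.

Ω = 5.62

α₂ = 1 / (1 + [H⁺]/K2 + [H⁺]²/(K1K2)) = 1 / (1 + 10^+1.67 + 10^+0.08)
   = 1 / (1 + 46.774 + 1.2023) = 1/48.976 = 0.02042
[CO3²⁻] = α₂ × DIC = 0.02042 × 11.4 = 0.2328 mmol/kg
Ksp = 10^(−6.33) = 4.677×10^-7
Ω = [Ca²⁺][CO3²⁻]/Ksp = (11.3×10^-3)(2.328×10^-4) / 4.677×10^-7 = 5.62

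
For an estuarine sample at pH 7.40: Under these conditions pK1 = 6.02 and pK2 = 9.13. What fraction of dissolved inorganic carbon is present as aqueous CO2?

α₀ = 0.0393

α₀ = 1 / (1 + K1/[H⁺] + K1K2/[H⁺]²) = 1 / (1 + 10^+1.38 + 10^-0.35)
   = 1 / (1 + 23.988 + 0.44668) = 1/25.435 = 0.03932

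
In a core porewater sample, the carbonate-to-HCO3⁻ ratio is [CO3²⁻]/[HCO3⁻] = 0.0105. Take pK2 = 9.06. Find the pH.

From K2 = [H⁺][CO3²⁻]/[HCO3⁻]:  pH = pK2 + log₁₀([CO3²⁻]/[HCO3⁻])
log₁₀(0.0105) = -1.979
pH = 9.06 + (-1.979) = 7.08

pH = 7.08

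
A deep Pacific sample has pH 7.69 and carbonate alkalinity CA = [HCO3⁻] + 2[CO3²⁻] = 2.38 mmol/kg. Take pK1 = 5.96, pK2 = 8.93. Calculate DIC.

CA = [HCO3⁻] + 2[CO3²⁻] = (α₁ + 2α₂)·DIC
At pH 7.69: [H⁺]/K1 = 10^-1.73 = 0.018621, K2/[H⁺] = 10^-1.24 = 0.057544
α₁ = 1/(1 + 0.018621 + 0.057544) = 1/1.0762 = 0.9292; α₂ = α₁·K2/[H⁺] = 0.05347
α₁ + 2α₂ = 1.0362
DIC = CA / (α₁ + 2α₂) = 2.38 / 1.0362 = 2.30 mmol/kg

DIC = 2.30 mmol/kg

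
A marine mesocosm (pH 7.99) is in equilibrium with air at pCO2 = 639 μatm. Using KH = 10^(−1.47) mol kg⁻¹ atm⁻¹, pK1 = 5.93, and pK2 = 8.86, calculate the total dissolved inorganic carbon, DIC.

[CO2*] = KH · pCO2 = 10^(−1.47) × 639×10^-6 = 2.165×10^-5 mol/kg
α₀ = 1/(1 + K1/[H⁺] + K1K2/[H⁺]²) = 1/(1 + 10^+2.06 + 10^+1.19) = 0.007616
DIC = [CO2*]/α₀ = 2.165×10^-5 / 0.007616 = 2.84 mmol/kg

DIC = 2.84 mmol/kg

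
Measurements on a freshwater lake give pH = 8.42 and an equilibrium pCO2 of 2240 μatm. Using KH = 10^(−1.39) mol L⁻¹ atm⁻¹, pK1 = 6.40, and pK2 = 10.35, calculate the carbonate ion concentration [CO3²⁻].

[CO3²⁻] = 0.112 mmol/L

[CO2*] = KH · pCO2 = 10^(−1.39) × 2240×10^-6 = 9.125×10^-5 mol/L
α₀ = 1/(1 + K1/[H⁺] + K1K2/[H⁺]²) = 1/(1 + 10^+2.02 + 10^+0.09) = 0.009351
DIC = [CO2*]/α₀ = 9.125×10^-5 / 0.009351 = 9.759 mmol/L
[CO3²⁻] = α₂·DIC; α₂ = 0.01150, so [CO3²⁻] = 0.01150 × 9.759 = 0.112 mmol/L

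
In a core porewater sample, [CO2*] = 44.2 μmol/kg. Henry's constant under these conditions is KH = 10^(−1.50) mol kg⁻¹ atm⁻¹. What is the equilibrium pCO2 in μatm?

KH = 10^(−1.50) = 3.162×10^-2 mol kg⁻¹ atm⁻¹
pCO2 = [CO2*]/KH = 44.2×10^-6 / 3.162×10^-2 = 1.40×10^-3 atm = 1400 μatm

pCO2 = 1400 μatm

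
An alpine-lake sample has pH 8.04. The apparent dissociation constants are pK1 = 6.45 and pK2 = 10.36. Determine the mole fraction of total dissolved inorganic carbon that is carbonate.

α₂ = 0.00464

α₂ = 1 / (1 + [H⁺]/K2 + [H⁺]²/(K1K2)) = 1 / (1 + 10^+2.32 + 10^+0.73)
   = 1 / (1 + 208.93 + 5.3703) = 1/215.30 = 0.004645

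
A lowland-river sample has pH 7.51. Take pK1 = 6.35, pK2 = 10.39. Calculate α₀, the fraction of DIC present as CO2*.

α₀ = 0.0646

α₀ = 1 / (1 + K1/[H⁺] + K1K2/[H⁺]²) = 1 / (1 + 10^+1.16 + 10^-1.72)
   = 1 / (1 + 14.454 + 0.019055) = 1/15.473 = 0.06463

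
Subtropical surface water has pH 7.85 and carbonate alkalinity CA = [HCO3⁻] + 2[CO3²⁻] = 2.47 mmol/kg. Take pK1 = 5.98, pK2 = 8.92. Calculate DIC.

CA = [HCO3⁻] + 2[CO3²⁻] = (α₁ + 2α₂)·DIC
At pH 7.85: [H⁺]/K1 = 10^-1.87 = 0.013490, K2/[H⁺] = 10^-1.07 = 0.085114
α₁ = 1/(1 + 0.013490 + 0.085114) = 1/1.0986 = 0.9102; α₂ = α₁·K2/[H⁺] = 0.07747
α₁ + 2α₂ = 1.0652
DIC = CA / (α₁ + 2α₂) = 2.47 / 1.0652 = 2.32 mmol/kg

DIC = 2.32 mmol/kg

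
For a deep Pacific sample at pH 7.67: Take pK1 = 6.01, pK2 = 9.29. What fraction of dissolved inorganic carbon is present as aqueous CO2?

α₀ = 1 / (1 + K1/[H⁺] + K1K2/[H⁺]²) = 1 / (1 + 10^+1.66 + 10^+0.04)
   = 1 / (1 + 45.709 + 1.0965) = 1/47.805 = 0.02092

α₀ = 0.0209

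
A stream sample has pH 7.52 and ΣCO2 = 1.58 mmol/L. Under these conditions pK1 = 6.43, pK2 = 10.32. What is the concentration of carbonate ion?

α₂ = 1 / (1 + [H⁺]/K2 + [H⁺]²/(K1K2)) = 1 / (1 + 10^+2.80 + 10^+1.71)
   = 1 / (1 + 630.96 + 51.286) = 1/683.24 = 0.001464
[CO3²⁻] = α₂ × DIC = 0.001464 × 1.58 = 0.00231 mmol/L = 2.31 μmol/L

[CO3²⁻] = 2.31 μmol/L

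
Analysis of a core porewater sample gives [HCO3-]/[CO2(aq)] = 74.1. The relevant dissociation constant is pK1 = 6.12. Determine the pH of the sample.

From K1 = [H⁺][HCO3-]/[CO2(aq)]:  pH = pK1 + log₁₀([HCO3-]/[CO2(aq)])
log₁₀(74.1) = +1.870
pH = 6.12 + (+1.870) = 7.99

pH = 7.99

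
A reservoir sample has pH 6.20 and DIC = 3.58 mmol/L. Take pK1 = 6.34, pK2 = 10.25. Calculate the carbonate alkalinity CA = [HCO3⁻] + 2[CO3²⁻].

CA = 1.50 mmol/L

CA = [HCO3⁻] + 2[CO3²⁻] = (α₁ + 2α₂)·DIC
At pH 6.20: [H⁺]/K1 = 10^0.14 = 1.3804, K2/[H⁺] = 10^-4.05 = 8.9125×10^-5
α₁ = 1/(1 + 1.3804 + 8.9125×10^-5) = 1/2.3805 = 0.4201; α₂ = α₁·K2/[H⁺] = 3.744×10^-5
α₁ + 2α₂ = 0.4202
CA = 0.4202 × 3.58 = 1.50 mmol/L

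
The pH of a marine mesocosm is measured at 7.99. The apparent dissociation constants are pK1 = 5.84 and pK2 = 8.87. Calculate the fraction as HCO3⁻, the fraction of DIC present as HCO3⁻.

α₁ = 1 / (1 + [H⁺]/K1 + K2/[H⁺]) = 1 / (1 + 10^-2.15 + 10^-0.88)
   = 1 / (1 + 0.0070795 + 0.13183) = 1/1.1389 = 0.8780

α₁ = 0.878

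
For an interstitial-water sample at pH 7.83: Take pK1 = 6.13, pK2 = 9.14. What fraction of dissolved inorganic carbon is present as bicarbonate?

α₁ = 0.936

α₁ = 1 / (1 + [H⁺]/K1 + K2/[H⁺]) = 1 / (1 + 10^-1.70 + 10^-1.31)
   = 1 / (1 + 0.019953 + 0.048978) = 1/1.0689 = 0.9355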